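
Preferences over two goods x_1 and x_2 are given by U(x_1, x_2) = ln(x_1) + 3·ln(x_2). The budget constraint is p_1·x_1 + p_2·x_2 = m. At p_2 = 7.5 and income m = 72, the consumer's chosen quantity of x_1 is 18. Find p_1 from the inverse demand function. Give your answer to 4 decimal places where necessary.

p_1 = 1

Tangency: MRS = (1/3)·x_2/x_1 = p_1/p_2.
Rearranging, p_2·x_2 = 3·p_1·x_1. Substituting into the budget gives p_1·x_1·(1 + 3) = m.
Demand: x_1*(p_1,p_2,m) = 0.25·m/p_1 and x_2* = 0.75·m/p_2.
Set x_1* = 18 in the demand function and solve for p_1: p_1 = 1.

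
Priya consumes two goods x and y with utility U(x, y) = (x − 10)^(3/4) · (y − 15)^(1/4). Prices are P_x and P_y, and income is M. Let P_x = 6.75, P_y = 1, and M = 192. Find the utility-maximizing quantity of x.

This is Cobb-Douglas in (x−10, y−15): tangency gives 0.75·P_y·(y−15) = 0.25·P_x·(x−10).
Substituting into the budget: x* = 10 + 0.75·(M − 10·P_x − 15·P_y)/P_x, and y* = 15 + 0.25·(…)/P_y.
Discretionary income = 192 − 10·6.75 − 15·1 = 109.5; x* = 10 + 0.75·109.5/6.75 = 22.1667.

x* = 22.1667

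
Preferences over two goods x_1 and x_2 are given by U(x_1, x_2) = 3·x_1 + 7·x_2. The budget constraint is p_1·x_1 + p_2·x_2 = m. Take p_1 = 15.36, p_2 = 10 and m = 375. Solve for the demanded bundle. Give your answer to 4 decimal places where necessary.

Linear utility — the consumer picks whichever good has higher MU/price: 3/15.36 = 0.1953 vs 7/10 = 0.7.
x_2 gives more utility per dollar, so spend all income on x_2: x_2* = m/p_2, x_1* = 0.
Numerically: x_1* = 0, x_2* = 37.5.

x_1* = 0, x_2* = 37.5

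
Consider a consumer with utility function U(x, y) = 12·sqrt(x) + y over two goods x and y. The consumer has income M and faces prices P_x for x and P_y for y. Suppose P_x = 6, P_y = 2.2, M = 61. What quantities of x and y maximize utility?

Utility is quasi-linear in y; the FOC for x is 6/√x = P_x/P_y.
Thus x* = (6·P_y/P_x)² — independent of M — with the rest of income spent on y.
Plugging in: x* = (6·2.2/6)² = 4.84, y* = 14.5273.

x* = 4.84, y* = 14.5273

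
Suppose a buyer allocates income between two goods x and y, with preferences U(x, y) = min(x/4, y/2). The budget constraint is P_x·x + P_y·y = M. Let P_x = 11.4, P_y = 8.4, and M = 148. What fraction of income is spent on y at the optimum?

share on y = 0.2692

With perfect complements, no substitution: consume in ratio x:y = 4:2.
Budget: P_x·x + P_y·(1/2)·x = M, so (4·P_x + 2·P_y)·x = 4·M.
Demand: x*(P_x,P_y,M) = 4·M/(4·P_x + 2·P_y), y* = 2·M/(4·P_x + 2·P_y).
Here 4·11.4 + 2·8.4 = 62.4, giving x* = 9.4872 and y* = 4.7436.
Expenditure on y: 8.4·4.7436 = 39.8462; share = 0.2692.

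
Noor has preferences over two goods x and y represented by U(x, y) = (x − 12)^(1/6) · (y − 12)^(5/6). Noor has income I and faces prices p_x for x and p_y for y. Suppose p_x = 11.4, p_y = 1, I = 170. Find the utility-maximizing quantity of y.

This is Cobb-Douglas in (x−12, y−12): tangency gives 1/6·p_y·(y−12) = 5/6·p_x·(x−12).
Substituting into the budget: x* = 12 + 1/6·(I − 12·p_x − 12·p_y)/p_x, and y* = 12 + 5/6·(…)/p_y.
Discretionary income = 170 − 12·11.4 − 12·1 = 21.2; y* = 12 + 5/6·21.2/1 = 29.6667.

y* = 29.6667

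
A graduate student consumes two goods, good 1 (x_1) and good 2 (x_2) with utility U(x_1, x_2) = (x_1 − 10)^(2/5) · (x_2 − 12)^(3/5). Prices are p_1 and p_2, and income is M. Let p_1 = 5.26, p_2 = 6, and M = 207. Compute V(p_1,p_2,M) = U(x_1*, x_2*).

V = 7.3851

MRS = (2/3)·(x_2−12)/(x_1−10). Tangency with p_1/p_2 gives x_2−12 = (3/2)·(p_1/p_2)·(x_1−10).
After buying the subsistence bundle (10, 12), a share 0.4 of the remaining income goes to x_1: x_1* = 10 + 0.4·(M − 10p_1 − 12p_2)/p_1.
Discretionary income = 207 − 10·5.26 − 12·6 = 82.4; x_1* = 10 + 0.4·82.4/5.26 = 16.2662; x_2* = 12 + 0.6·82.4/6 = 20.24.
Utility at the optimum: U(16.2662, 20.24) = 7.3851.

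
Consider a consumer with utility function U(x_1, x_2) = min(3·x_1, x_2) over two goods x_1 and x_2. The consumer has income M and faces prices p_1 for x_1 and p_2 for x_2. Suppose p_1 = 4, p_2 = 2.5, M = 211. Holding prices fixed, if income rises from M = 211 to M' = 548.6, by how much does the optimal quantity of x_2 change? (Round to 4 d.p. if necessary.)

Leontief preferences: the optimum is at the kink where x_1/1 = x_2/3, i.e. x_2 = 3·x_1.
Budget: p_1·x_1 + p_2·3·x_1 = M, so (p_1 + 3·p_2)·x_1 = M.
Demand: x_1*(p_1,p_2,M) = M/(p_1 + 3·p_2), x_2* = 3·M/(p_1 + 3·p_2).
Here 4 + 3·2.5 = 11.5, giving x_2* = 55.0435.
At M' = 548.6: x_2* = 143.113. Change: 143.113 − 55.0435 = 88.0696.

Δx_2* = 88.0696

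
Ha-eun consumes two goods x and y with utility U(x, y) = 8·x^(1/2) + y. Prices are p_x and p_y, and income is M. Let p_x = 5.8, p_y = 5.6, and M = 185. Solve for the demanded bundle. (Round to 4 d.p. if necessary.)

Thus x* = (4·p_y/p_x)² — independent of M — with the rest of income spent on y.
Plugging in: x* = (4·5.6/5.8)² = 14.9156, y* = 17.5874.

x* = 14.9156, y* = 17.5874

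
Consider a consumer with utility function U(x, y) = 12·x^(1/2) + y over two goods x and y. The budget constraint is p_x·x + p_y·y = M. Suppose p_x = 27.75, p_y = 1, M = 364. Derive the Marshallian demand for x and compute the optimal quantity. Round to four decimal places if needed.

x* = 0.0467

Set MRS = p_x/p_y: 6·x^(−1/2) = p_x/p_y.
Thus x* = (6·p_y/p_x)² — independent of M — with the rest of income spent on y.
Plugging in: x* = (6·1/27.75)² = 0.0467.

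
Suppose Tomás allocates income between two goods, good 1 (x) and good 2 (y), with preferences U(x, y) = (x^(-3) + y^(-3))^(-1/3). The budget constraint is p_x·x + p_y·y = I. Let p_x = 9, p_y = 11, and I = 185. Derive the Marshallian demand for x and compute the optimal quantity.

x* = 9.5058

From the CES first-order condition, (y/x)^(4) = p_x/p_y.
Hence y/x = (p_x/p_y)^(1/(4)), i.e. raised to the 0.25 power.
Substitute y = (y/x)·x into the budget: x* = I/(p_x + p_y·(y/x)).
Numerically y/x = 0.95107, so x* = 185/(9 + 11·0.95107) = 9.5058.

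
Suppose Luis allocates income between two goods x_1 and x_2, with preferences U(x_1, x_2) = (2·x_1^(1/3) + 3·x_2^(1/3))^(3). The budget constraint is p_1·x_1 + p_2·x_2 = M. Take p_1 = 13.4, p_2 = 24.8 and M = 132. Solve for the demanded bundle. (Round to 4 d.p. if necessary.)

MU_x_1 ∝ 2·x_1^(-2/3), MU_x_2 ∝ 3·x_2^(-2/3), so MRS = (2/3)·(x_2/x_1)^(2/3) = p_1/p_2.
Hence x_2/x_1 = ((3/2)·p_1/p_2)^(1/(2/3)), i.e. raised to the 1.5 power.
Substitute x_2 = (x_2/x_1)·x_1 into the budget: x_1* = M/(p_1 + p_2·(x_2/x_1)).
Numerically x_2/x_1 = 0.729653, so x_1* = 132/(13.4 + 24.8·0.729653) = 4.1911 and x_2* = 0.729653·4.1911 = 3.058.

x_1* = 4.1911, x_2* = 3.058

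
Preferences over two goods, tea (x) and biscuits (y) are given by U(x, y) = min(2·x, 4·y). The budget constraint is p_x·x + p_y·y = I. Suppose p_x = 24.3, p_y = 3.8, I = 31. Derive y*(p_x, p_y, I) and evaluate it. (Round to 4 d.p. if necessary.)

y* = 0.5916

Leontief preferences: the optimum is at the kink where x/4 = y/2, i.e. y = (1/2)·x.
Budget: p_x·x + p_y·(1/2)·x = I, so (4·p_x + 2·p_y)·x = 4·I.
Demand: x*(p_x,p_y,I) = 4·I/(4·p_x + 2·p_y), y* = 2·I/(4·p_x + 2·p_y).
Here 4·24.3 + 2·3.8 = 104.8, giving y* = 0.5916.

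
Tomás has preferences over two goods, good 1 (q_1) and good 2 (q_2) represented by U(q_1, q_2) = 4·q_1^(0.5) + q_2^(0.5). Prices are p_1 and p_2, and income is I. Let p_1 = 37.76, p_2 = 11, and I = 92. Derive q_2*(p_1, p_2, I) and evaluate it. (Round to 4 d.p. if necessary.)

q_2* = 1.4774

MRS = MU_q_1/MU_q_2 = 4·(q_2/q_1)^(0.5). Set equal to p_1/p_2.
Hence q_2/q_1 = ((1/4)·p_1/p_2)^(1/(0.5)), i.e. raised to the 2 power.
With the ratio pinned down, the budget gives q_1* = I/(p_1 + p_2·(q_2/q_1)) and q_2* = (q_2/q_1)·q_1*.
Numerically q_2/q_1 = 0.736476, so q_1* = 92/(37.76 + 11·0.736476) = 2.0061 and q_2* = 0.736476·2.0061 = 1.4774.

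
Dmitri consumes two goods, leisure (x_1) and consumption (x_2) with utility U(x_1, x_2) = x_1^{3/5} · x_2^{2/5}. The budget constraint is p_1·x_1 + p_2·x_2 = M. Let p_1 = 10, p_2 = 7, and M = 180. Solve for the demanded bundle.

x_1* = 10.8, x_2* = 10.2857

Tangency: MRS = (3/2)·x_2/x_1 = p_1/p_2.
So 0.6·p_2·x_2 = 0.4·p_1·x_1; combined with the budget, a share 0.6 of income goes to x_1.
Demand: x_1*(p_1,p_2,M) = 0.6·M/p_1 and x_2* = 0.4·M/p_2.
At p_1=10, p_2=7, M=180: x_1* = 0.6·180/10 = 10.8, x_2* = 10.2857.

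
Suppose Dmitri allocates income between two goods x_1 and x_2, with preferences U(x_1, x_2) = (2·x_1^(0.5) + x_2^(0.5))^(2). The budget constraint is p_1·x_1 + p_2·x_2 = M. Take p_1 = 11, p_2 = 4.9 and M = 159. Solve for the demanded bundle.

MRS = MU_x_1/MU_x_2 = 2·(x_2/x_1)^(0.5). Set equal to p_1/p_2.
Solve for the ratio: x_2/x_1 = [(1/2)·p_1/p_2]^(2).
With the ratio pinned down, the budget gives x_1* = M/(p_1 + p_2·(x_2/x_1)) and x_2* = (x_2/x_1)·x_1*.
Numerically x_2/x_1 = 1.259892, so x_1* = 159/(11 + 4.9·1.259892) = 9.2585 and x_2* = 1.259892·9.2585 = 11.6647.

x_1* = 9.2585, x_2* = 11.6647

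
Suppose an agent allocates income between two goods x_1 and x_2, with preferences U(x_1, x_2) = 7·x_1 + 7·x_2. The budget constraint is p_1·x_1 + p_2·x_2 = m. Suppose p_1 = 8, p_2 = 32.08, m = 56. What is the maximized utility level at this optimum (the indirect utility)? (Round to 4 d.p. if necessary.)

V = 49

Numerically: x_1* = 7, x_2* = 0.
Utility at the optimum: U(7, 0) = 49.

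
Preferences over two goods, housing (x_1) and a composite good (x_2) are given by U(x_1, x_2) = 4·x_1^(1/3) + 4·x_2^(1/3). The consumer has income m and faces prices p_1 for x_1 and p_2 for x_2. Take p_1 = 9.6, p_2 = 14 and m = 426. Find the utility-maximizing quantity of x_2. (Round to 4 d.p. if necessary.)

x_2* = 13.7835

MRS = MU_x_1/MU_x_2 = (x_2/x_1)^(2/3). Set equal to p_1/p_2.
Hence x_2/x_1 = (p_1/p_2)^(1/(2/3)), i.e. raised to the 1.5 power.
Substitute x_2 = (x_2/x_1)·x_1 into the budget: x_1* = m/(p_1 + p_2·(x_2/x_1)).
Numerically x_2/x_1 = 0.567825, so x_1* = 426/(9.6 + 14·0.567825) = 24.2741 and x_2* = 0.567825·24.2741 = 13.7835.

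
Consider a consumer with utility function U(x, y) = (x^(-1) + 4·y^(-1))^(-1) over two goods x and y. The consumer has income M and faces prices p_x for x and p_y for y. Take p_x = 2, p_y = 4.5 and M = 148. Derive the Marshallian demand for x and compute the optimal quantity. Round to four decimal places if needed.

MU_x ∝ x^(-2), MU_y ∝ 4·y^(-2), so MRS = (1/4)·(y/x)^(2) = p_x/p_y.
Hence y/x = (4·p_x/p_y)^(1/(2)), i.e. raised to the 0.5 power.
Substitute y = (y/x)·x into the budget: x* = M/(p_x + p_y·(y/x)).
Numerically y/x = 1.333333, so x* = 148/(2 + 4.5·1.333333) = 18.5.

x* = 18.5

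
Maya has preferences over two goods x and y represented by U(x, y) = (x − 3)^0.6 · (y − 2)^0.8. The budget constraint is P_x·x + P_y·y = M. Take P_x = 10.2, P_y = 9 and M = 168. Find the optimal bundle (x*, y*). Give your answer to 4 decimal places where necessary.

Let x' = x−3, y' = y−2. MRS = (3/4)·y'/x' = P_x/P_y.
After buying the subsistence bundle (3, 2), a share 3/7 of the remaining income goes to x: x* = 3 + 3/7·(M − 3P_x − 2P_y)/P_x.
Discretionary income = 168 − 3·10.2 − 2·9 = 119.4; x* = 3 + 3/7·119.4/10.2 = 8.0168; y* = 2 + 4/7·119.4/9 = 9.581.

x* = 8.0168, y* = 9.581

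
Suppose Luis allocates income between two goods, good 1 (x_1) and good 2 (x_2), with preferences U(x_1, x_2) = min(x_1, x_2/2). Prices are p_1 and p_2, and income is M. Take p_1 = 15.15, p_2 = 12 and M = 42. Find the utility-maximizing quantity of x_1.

Leontief preferences: the optimum is at the kink where x_1/1 = x_2/2, i.e. x_2 = 2·x_1.
Budget: p_1·x_1 + p_2·2·x_1 = M, so (p_1 + 2·p_2)·x_1 = M.
Demand: x_1*(p_1,p_2,M) = M/(p_1 + 2·p_2), x_2* = 2·M/(p_1 + 2·p_2).
Here 15.15 + 2·12 = 39.15, giving x_1* = 1.0728.

x_1* = 1.0728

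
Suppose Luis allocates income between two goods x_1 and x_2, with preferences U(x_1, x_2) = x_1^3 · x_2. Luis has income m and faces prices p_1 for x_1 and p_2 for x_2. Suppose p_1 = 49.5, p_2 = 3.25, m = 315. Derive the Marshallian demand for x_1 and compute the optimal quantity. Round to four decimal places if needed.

x_1* = 4.7727

MU_x_1/MU_x_2 = (3·x_2)/(x_1); tangency sets this equal to p_1/p_2.
Rearranging, p_2·x_2 = (1/3)·p_1·x_1. Substituting into the budget gives p_1·x_1·(1 + (1/3)) = m.
Demand: x_1*(p_1,p_2,m) = 0.75·m/p_1 and x_2* = 0.25·m/p_2.
At p_1=49.5, p_2=3.25, m=315: x_1* = 0.75·315/49.5 = 4.7727.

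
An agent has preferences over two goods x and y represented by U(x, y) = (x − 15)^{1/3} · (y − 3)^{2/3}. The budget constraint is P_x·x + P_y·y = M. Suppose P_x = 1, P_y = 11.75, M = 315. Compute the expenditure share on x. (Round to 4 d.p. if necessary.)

share on x = 0.3278

This is Cobb-Douglas in (x−15, y−3): tangency gives 1/3·P_y·(y−3) = 2/3·P_x·(x−15).
Substituting into the budget: x* = 15 + 1/3·(M − 15·P_x − 3·P_y)/P_x, and y* = 3 + 2/3·(…)/P_y.
Discretionary income = 315 − 15·1 − 3·11.75 = 264.75; x* = 15 + 1/3·264.75/1 = 103.25; y* = 3 + 2/3·264.75/11.75 = 18.0213.
Expenditure on x: 1·103.25 = 103.25; share = 0.3278.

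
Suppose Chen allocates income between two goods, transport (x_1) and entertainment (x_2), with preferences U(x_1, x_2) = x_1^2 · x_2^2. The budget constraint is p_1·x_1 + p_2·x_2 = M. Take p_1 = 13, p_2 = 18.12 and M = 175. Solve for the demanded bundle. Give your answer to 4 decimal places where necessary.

x_1* = 6.7308, x_2* = 4.8289

The MRS is x_2/x_1. Set MRS = p_1/p_2.
Rearranging, p_2·x_2 = p_1·x_1. Substituting into the budget gives p_1·x_1·(1 + 1) = M.
Demand: x_1*(p_1,p_2,M) = 0.5·M/p_1 and x_2* = 0.5·M/p_2.
At p_1=13, p_2=18.12, M=175: x_1* = 0.5·175/13 = 6.7308, x_2* = 4.8289.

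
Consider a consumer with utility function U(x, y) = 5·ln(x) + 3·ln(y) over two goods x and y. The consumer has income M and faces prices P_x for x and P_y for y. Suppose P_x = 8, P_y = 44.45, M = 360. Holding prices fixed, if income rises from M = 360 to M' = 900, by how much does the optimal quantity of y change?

Tangency: MRS = (5/3)·y/x = P_x/P_y.
Rearranging, P_y·y = (3/5)·P_x·x. Substituting into the budget gives P_x·x·(1 + (3/5)) = M.
Demand: x*(P_x,P_y,M) = 0.625·M/P_x and y* = 0.375·M/P_y.
At P_x=8, P_y=44.45, M=360: y* = 0.375·360/44.45 = 3.0371.
At M' = 900: y* = 7.5928. Change: 7.5928 − 3.0371 = 4.5557.

Δy* = 4.5557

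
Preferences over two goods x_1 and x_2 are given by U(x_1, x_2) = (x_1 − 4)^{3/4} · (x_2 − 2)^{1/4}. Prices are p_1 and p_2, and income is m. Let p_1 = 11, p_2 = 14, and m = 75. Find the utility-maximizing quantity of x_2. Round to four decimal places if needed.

x_2* = 2.0536

This is Cobb-Douglas in (x_1−4, x_2−2): tangency gives 0.75·p_2·(x_2−2) = 0.25·p_1·(x_1−4).
Substituting into the budget: x_1* = 4 + 0.75·(m − 4·p_1 − 2·p_2)/p_1, and x_2* = 2 + 0.25·(…)/p_2.
Discretionary income = 75 − 4·11 − 2·14 = 3; x_2* = 2 + 0.25·3/14 = 2.0536.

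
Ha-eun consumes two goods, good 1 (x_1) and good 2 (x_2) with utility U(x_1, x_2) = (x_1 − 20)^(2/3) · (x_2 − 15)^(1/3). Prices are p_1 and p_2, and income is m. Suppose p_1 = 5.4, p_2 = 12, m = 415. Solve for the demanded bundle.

MRS = 2·(x_2−15)/(x_1−20). Tangency with p_1/p_2 gives x_2−15 = (1/2)·(p_1/p_2)·(x_1−20).
After buying the subsistence bundle (20, 15), a share 2/3 of the remaining income goes to x_1: x_1* = 20 + 2/3·(m − 20p_1 − 15p_2)/p_1.
Discretionary income = 415 − 20·5.4 − 15·12 = 127; x_1* = 20 + 2/3·127/5.4 = 35.679; x_2* = 15 + 1/3·127/12 = 18.5278.

x_1* = 35.679, x_2* = 18.5278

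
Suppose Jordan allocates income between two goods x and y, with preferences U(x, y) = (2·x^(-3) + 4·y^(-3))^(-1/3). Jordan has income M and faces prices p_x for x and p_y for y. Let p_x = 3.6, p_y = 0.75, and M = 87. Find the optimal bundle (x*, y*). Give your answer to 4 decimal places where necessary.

From the CES first-order condition, (1/2)·(y/x)^(4) = p_x/p_y.
Solve for the ratio: y/x = [2·p_x/p_y]^(0.25).
Substitute y = (y/x)·x into the budget: x* = M/(p_x + p_y·(y/x)).
Numerically y/x = 1.760223, so x* = 87/(3.6 + 0.75·1.760223) = 17.6823 and y* = 1.760223·17.6823 = 31.1248.

x* = 17.6823, y* = 31.1248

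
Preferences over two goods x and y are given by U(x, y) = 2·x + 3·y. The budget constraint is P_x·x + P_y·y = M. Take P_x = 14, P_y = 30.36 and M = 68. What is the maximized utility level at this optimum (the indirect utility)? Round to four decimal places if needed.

V = 9.7143

Perfect substitutes: compare marginal utility per dollar. 2/P_x vs 3/P_y → 0.1429 vs 0.0988.
x gives more utility per dollar, so spend all income on x: x* = M/P_x, y* = 0.
Numerically: x* = 4.8571, y* = 0.
Utility at the optimum: U(4.8571, 0) = 9.7143.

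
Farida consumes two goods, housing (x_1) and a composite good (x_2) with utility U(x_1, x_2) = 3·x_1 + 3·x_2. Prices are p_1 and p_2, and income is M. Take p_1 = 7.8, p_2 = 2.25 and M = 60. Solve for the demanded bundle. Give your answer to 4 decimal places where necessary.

Perfect substitutes: compare marginal utility per dollar. 3/p_1 vs 3/p_2 → 0.3846 vs 1.3333.
x_2 gives more utility per dollar, so spend all income on x_2: x_2* = M/p_2, x_1* = 0.
Numerically: x_1* = 0, x_2* = 26.6667.

x_1* = 0, x_2* = 26.6667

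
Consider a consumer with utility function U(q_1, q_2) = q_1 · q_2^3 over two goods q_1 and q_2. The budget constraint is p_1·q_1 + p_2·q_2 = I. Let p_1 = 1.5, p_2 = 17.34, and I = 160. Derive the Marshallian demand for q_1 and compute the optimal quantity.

q_1* = 26.6667

The MRS is (1/3)·q_2/q_1. Set MRS = p_1/p_2.
Rearranging, p_2·q_2 = 3·p_1·q_1. Substituting into the budget gives p_1·q_1·(1 + 3) = I.
Demand: q_1*(p_1,p_2,I) = 0.25·I/p_1 and q_2* = 0.75·I/p_2.
At p_1=1.5, p_2=17.34, I=160: q_1* = 0.25·160/1.5 = 26.6667.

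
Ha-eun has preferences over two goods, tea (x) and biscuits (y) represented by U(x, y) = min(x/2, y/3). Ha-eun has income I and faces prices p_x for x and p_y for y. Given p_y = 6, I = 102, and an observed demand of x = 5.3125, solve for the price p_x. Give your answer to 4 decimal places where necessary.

Leontief preferences: the optimum is at the kink where x/2 = y/3, i.e. y = (3/2)·x.
Budget: p_x·x + p_y·(3/2)·x = I, so (2·p_x + 3·p_y)·x = 2·I.
Demand: x*(p_x,p_y,I) = 2·I/(2·p_x + 3·p_y), y* = 3·I/(2·p_x + 3·p_y).
Set x* = 5.3125 in the demand function and solve for p_x: p_x = 10.2.

p_x = 10.2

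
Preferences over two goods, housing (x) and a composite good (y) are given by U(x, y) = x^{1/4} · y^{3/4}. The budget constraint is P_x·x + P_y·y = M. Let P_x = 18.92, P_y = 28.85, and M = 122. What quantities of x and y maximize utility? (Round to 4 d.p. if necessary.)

The MRS is (1/3)·y/x. Set MRS = P_x/P_y.
Rearranging, P_y·y = 3·P_x·x. Substituting into the budget gives P_x·x·(1 + 3) = M.
Demand: x*(P_x,P_y,M) = 0.25·M/P_x and y* = 0.75·M/P_y.
At P_x=18.92, P_y=28.85, M=122: x* = 0.25·122/18.92 = 1.6121, y* = 3.1716.

x* = 1.6121, y* = 3.1716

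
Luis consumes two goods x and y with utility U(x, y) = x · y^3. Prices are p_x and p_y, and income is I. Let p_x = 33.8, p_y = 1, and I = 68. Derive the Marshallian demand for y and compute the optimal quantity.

MU_x/MU_y = (y)/(3·x); tangency sets this equal to p_x/p_y.
Rearranging, p_y·y = 3·p_x·x. Substituting into the budget gives p_x·x·(1 + 3) = I.
Demand: x*(p_x,p_y,I) = 0.25·I/p_x and y* = 0.75·I/p_y.
At p_x=33.8, p_y=1, I=68: y* = 0.75·68/1 = 51.

y* = 51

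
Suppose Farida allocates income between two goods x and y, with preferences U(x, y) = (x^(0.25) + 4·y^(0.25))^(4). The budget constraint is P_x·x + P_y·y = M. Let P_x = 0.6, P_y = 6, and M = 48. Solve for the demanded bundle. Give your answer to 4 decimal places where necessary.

Numerically y/x = 0.294723, so x* = 48/(0.6 + 6·0.294723) = 20.2674 and y* = 0.294723·20.2674 = 5.9733.

x* = 20.2674, y* = 5.9733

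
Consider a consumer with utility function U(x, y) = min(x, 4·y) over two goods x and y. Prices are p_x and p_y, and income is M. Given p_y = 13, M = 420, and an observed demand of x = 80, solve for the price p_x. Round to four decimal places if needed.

p_x = 2

Leontief preferences: the optimum is at the kink where x/4 = y/1, i.e. y = (1/4)·x.
Budget: p_x·x + p_y·(1/4)·x = M, so (4·p_x + p_y)·x = 4·M.
Demand: x*(p_x,p_y,M) = 4·M/(4·p_x + p_y), y* = M/(4·p_x + p_y).
Set x* = 80 in the demand function and solve for p_x: p_x = 2.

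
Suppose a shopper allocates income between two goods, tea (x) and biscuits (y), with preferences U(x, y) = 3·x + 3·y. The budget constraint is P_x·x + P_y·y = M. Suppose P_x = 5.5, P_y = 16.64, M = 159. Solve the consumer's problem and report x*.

Linear utility — the consumer picks whichever good has higher MU/price: 3/5.5 = 0.5455 vs 3/16.64 = 0.1803.
x gives more utility per dollar, so spend all income on x: x* = M/P_x, y* = 0.
Numerically: x* = 28.9091, y* = 0.

x* = 28.9091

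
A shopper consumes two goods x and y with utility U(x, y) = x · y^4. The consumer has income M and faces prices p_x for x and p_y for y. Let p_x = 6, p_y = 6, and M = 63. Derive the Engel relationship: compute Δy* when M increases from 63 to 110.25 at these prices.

MU_x/MU_y = (y)/(4·x); tangency sets this equal to p_x/p_y.
So p_y·y = 4·p_x·x; combined with the budget, a share 0.2 of income goes to x.
Demand: x*(p_x,p_y,M) = 0.2·M/p_x and y* = 0.8·M/p_y.
At p_x=6, p_y=6, M=63: y* = 0.8·63/6 = 8.4.
At M' = 110.25: y* = 14.7. Change: 14.7 − 8.4 = 6.3.

Δy* = 6.3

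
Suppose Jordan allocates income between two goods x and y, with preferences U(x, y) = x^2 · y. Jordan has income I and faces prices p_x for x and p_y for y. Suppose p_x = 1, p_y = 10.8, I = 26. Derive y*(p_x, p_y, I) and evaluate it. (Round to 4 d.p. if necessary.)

MU_x/MU_y = (2·y)/(x); tangency sets this equal to p_x/p_y.
Rearranging, p_y·y = (1/2)·p_x·x. Substituting into the budget gives p_x·x·(1 + (1/2)) = I.
Demand: x*(p_x,p_y,I) = 2/3·I/p_x and y* = 1/3·I/p_y.
At p_x=1, p_y=10.8, I=26: y* = 1/3·26/10.8 = 0.8025.

y* = 0.8025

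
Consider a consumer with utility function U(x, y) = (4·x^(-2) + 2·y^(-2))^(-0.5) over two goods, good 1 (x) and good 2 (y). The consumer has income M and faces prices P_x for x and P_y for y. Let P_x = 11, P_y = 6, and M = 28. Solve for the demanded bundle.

x* = 1.6638, y* = 1.6163

From the CES first-order condition, 2·(y/x)^(3) = P_x/P_y.
Hence y/x = ((1/2)·P_x/P_y)^(1/(3)), i.e. raised to the 1/3 power.
Substitute y = (y/x)·x into the budget: x* = M/(P_x + P_y·(y/x)).
Numerically y/x = 0.971413, so x* = 28/(11 + 6·0.971413) = 1.6638 and y* = 0.971413·1.6638 = 1.6163.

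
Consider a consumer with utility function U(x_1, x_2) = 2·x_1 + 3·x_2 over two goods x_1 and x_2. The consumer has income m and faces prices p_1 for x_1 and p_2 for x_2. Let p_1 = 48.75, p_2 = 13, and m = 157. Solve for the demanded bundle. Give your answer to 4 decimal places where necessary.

x_1* = 0, x_2* = 12.0769

Linear utility — the consumer picks whichever good has higher MU/price: 2/48.75 = 0.041 vs 3/13 = 0.2308.
x_2 gives more utility per dollar, so spend all income on x_2: x_2* = m/p_2, x_1* = 0.
Numerically: x_1* = 0, x_2* = 12.0769.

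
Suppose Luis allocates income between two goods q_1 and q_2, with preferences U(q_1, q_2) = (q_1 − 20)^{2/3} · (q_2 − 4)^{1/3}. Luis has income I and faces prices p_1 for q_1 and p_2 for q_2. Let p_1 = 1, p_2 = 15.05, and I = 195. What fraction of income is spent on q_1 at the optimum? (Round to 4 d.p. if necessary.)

Substituting into the budget: q_1* = 20 + 2/3·(I − 20·p_1 − 4·p_2)/p_1, and q_2* = 4 + 1/3·(…)/p_2.
Discretionary income = 195 − 20·1 − 4·15.05 = 114.8; q_1* = 20 + 2/3·114.8/1 = 96.5333; q_2* = 4 + 1/3·114.8/15.05 = 6.5426.
Expenditure on q_1: 1·96.5333 = 96.5333; share = 0.495.

share on q_1 = 0.495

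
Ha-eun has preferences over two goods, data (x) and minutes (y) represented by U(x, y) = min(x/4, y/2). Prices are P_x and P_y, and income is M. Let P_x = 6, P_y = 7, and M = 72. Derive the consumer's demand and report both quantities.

Demand: x*(P_x,P_y,M) = 4·M/(4·P_x + 2·P_y), y* = 2·M/(4·P_x + 2·P_y).
Here 4·6 + 2·7 = 38, giving x* = 7.5789 and y* = 3.7895.

x* = 7.5789, y* = 3.7895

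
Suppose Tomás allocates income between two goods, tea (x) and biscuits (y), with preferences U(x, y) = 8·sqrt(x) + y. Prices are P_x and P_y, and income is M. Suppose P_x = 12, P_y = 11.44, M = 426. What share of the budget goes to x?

share on x = 0.4096

MU_x = 4/√x, MU_y = 1. Tangency: 4/√x = P_x/P_y.
Thus x* = (4·P_y/P_x)² — independent of M — with the rest of income spent on y.
Plugging in: x* = (4·11.44/12)² = 14.5415, y* = 21.9844.
Expenditure on x: 12·14.5415 = 174.4981; share = 0.4096.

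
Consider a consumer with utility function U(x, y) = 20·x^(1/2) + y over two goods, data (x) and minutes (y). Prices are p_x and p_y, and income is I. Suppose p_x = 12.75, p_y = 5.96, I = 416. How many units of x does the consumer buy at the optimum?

MU_x = 10/√x, MU_y = 1. Tangency: 10/√x = p_x/p_y.
Thus x* = (10·p_y/p_x)² — independent of I — with the rest of income spent on y.
Plugging in: x* = (10·5.96/12.75)² = 21.851.

x* = 21.851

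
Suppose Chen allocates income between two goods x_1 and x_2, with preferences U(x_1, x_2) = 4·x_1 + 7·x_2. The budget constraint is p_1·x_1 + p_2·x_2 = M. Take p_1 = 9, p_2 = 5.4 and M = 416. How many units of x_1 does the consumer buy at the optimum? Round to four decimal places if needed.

x_1* = 0

Perfect substitutes: compare marginal utility per dollar. 4/p_1 vs 7/p_2 → 0.4444 vs 1.2963.
x_2 gives more utility per dollar, so spend all income on x_2: x_2* = M/p_2, x_1* = 0.
Numerically: x_1* = 0, x_2* = 77.037.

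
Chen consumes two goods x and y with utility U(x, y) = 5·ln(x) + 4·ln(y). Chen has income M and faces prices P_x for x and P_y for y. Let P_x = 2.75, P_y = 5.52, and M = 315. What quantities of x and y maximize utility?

Demand: x*(P_x,P_y,M) = 5/9·M/P_x and y* = 4/9·M/P_y.
At P_x=2.75, P_y=5.52, M=315: x* = 5/9·315/2.75 = 63.6364, y* = 25.3623.

x* = 63.6364, y* = 25.3623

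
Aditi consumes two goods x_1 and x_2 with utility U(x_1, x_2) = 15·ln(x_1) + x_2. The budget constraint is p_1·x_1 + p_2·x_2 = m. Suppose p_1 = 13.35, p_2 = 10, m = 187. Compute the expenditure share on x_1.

share on x_1 = 0.8021

At the given prices: x_1* = 15·10/13.35 = 11.236, and x_2* = 3.7.
Expenditure on x_1: 13.35·11.236 = 150; share = 0.8021.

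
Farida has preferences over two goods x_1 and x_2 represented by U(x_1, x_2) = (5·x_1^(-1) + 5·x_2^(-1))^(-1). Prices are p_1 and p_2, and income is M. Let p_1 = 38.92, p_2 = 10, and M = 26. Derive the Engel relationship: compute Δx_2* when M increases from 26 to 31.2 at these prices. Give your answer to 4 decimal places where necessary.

Δx_2* = 0.1749

Numerically x_2/x_1 = 1.972815, so x_1* = 26/(38.92 + 10·1.972815) = 0.4433 and x_2* = 1.972815·0.4433 = 0.8746.
At M' = 31.2: x_2* = 1.0495. Change: 1.0495 − 0.8746 = 0.1749.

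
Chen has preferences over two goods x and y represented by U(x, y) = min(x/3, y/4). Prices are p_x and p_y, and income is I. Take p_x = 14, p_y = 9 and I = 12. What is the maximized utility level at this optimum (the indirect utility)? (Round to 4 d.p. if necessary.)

Demand: x*(p_x,p_y,I) = 3·I/(3·p_x + 4·p_y), y* = 4·I/(3·p_x + 4·p_y).
Here 3·14 + 4·9 = 78, giving x* = 0.4615 and y* = 0.6154.
Utility at the optimum: U(0.4615, 0.6154) = 0.1538.

V = 0.1538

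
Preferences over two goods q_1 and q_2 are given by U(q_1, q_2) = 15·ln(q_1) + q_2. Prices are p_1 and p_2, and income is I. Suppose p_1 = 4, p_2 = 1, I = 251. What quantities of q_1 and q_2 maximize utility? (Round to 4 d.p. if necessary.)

MU_q_1 = 15/q_1, MU_q_2 = 1. Tangency: 15/q_1 = p_1/p_2.
So q_1*(p_1,p_2) = 15·p_2/p_1, independent of income; and q_2* = (I − 15·p_2)/p_2.
At the given prices: q_1* = 15·1/4 = 3.75, and q_2* = 236.

q_1* = 3.75, q_2* = 236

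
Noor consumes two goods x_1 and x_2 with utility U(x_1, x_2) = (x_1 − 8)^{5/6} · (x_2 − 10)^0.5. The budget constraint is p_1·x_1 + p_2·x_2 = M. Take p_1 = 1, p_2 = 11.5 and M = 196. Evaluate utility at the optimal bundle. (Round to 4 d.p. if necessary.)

V = 37.2389

Let x_1' = x_1−8, x_2' = x_2−10. MRS = (5/3)·x_2'/x_1' = p_1/p_2.
Substituting into the budget: x_1* = 8 + 0.625·(M − 8·p_1 − 10·p_2)/p_1, and x_2* = 10 + 0.375·(…)/p_2.
Discretionary income = 196 − 8·1 − 10·11.5 = 73; x_1* = 8 + 0.625·73/1 = 53.625; x_2* = 10 + 0.375·73/11.5 = 12.3804.
Utility at the optimum: U(53.625, 12.3804) = 37.2389.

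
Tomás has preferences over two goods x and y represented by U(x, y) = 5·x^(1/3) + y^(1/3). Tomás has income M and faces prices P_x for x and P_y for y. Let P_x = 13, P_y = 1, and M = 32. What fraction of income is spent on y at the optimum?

Substitute y = (y/x)·x into the budget: x* = M/(P_x + P_y·(y/x)).
Numerically y/x = 4.192374, so x* = 32/(13 + 1·4.192374) = 1.8613 and y* = 4.192374·1.8613 = 7.8032.
Expenditure on y: 1·7.8032 = 7.8032; share = 0.2439.

share on y = 0.2439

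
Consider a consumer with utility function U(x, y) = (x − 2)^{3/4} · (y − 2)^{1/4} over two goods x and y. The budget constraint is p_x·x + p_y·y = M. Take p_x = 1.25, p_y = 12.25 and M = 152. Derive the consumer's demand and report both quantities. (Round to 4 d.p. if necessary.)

This is Cobb-Douglas in (x−2, y−2): tangency gives 0.75·p_y·(y−2) = 0.25·p_x·(x−2).
Substituting into the budget: x* = 2 + 0.75·(M − 2·p_x − 2·p_y)/p_x, and y* = 2 + 0.25·(…)/p_y.
Discretionary income = 152 − 2·1.25 − 2·12.25 = 125; x* = 2 + 0.75·125/1.25 = 77; y* = 2 + 0.25·125/12.25 = 4.551.

x* = 77, y* = 4.551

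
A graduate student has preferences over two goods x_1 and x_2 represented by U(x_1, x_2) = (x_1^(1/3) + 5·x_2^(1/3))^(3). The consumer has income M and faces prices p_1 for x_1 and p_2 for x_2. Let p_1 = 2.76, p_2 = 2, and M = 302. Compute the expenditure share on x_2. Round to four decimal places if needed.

MU_x_1 ∝ x_1^(-2/3), MU_x_2 ∝ 5·x_2^(-2/3), so MRS = (1/5)·(x_2/x_1)^(2/3) = p_1/p_2.
Hence x_2/x_1 = (5·p_1/p_2)^(1/(2/3)), i.e. raised to the 1.5 power.
Substitute x_2 = (x_2/x_1)·x_1 into the budget: x_1* = M/(p_1 + p_2·(x_2/x_1)).
Numerically x_2/x_1 = 18.124817, so x_1* = 302/(2.76 + 2·18.124817) = 7.7417 and x_2* = 18.124817·7.7417 = 140.3165.
Expenditure on x_2: 2·140.3165 = 280.633; share = 0.9292.

share on x_2 = 0.9292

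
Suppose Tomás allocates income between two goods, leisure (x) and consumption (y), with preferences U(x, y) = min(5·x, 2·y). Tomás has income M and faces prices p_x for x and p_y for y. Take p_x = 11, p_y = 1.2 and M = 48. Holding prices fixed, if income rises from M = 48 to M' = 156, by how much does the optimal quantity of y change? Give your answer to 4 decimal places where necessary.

With perfect complements, no substitution: consume in ratio x:y = 2:5.
Budget: p_x·x + p_y·(5/2)·x = M, so (2·p_x + 5·p_y)·x = 2·M.
Demand: x*(p_x,p_y,M) = 2·M/(2·p_x + 5·p_y), y* = 5·M/(2·p_x + 5·p_y).
Here 2·11 + 5·1.2 = 28, giving y* = 8.5714.
At M' = 156: y* = 27.8571. Change: 27.8571 − 8.5714 = 19.2857.

Δy* = 19.2857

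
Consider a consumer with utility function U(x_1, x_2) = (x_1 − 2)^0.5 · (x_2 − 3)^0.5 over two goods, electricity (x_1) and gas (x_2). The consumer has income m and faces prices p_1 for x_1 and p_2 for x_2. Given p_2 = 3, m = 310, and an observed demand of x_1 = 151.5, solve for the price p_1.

p_1 = 1

This is Cobb-Douglas in (x_1−2, x_2−3): tangency gives 0.5·p_2·(x_2−3) = 0.5·p_1·(x_1−2).
Substituting into the budget: x_1* = 2 + 0.5·(m − 2·p_1 − 3·p_2)/p_1, and x_2* = 3 + 0.5·(…)/p_2.
Set x_1* = 151.5 in the demand function and solve for p_1: p_1 = 1.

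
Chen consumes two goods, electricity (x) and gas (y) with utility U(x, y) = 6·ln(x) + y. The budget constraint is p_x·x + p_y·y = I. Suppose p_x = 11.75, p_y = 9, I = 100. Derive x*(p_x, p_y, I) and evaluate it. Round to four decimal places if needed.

x* = 4.5957

Set MRS = p_x/p_y: (6/x)/1 = p_x/p_y.
So x*(p_x,p_y) = 6·p_y/p_x, independent of income; and y* = (I − 6·p_y)/p_y.
At the given prices: x* = 6·9/11.75 = 4.5957.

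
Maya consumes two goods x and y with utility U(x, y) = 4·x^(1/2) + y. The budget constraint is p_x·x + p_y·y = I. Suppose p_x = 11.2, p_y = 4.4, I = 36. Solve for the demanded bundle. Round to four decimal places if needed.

x* = 0.6173, y* = 6.6104

Utility is quasi-linear in y; the FOC for x is 2/√x = p_x/p_y.
Thus x* = (2·p_y/p_x)² — independent of I — with the rest of income spent on y.
Plugging in: x* = (2·4.4/11.2)² = 0.6173, y* = 6.6104.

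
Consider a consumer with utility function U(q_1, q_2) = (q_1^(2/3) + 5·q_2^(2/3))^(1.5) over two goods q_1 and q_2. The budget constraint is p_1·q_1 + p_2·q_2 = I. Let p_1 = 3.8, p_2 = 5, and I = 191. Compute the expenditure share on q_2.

MU_q_1 ∝ q_1^(-1/3), MU_q_2 ∝ 5·q_2^(-1/3), so MRS = (1/5)·(q_2/q_1)^(1/3) = p_1/p_2.
Solve for the ratio: q_2/q_1 = [5·p_1/p_2]^(3).
Substitute q_2 = (q_2/q_1)·q_1 into the budget: q_1* = I/(p_1 + p_2·(q_2/q_1)).
Numerically q_2/q_1 = 54.872, so q_1* = 191/(3.8 + 5·54.872) = 0.6867 and q_2* = 54.872·0.6867 = 37.6781.
Expenditure on q_2: 5·37.6781 = 188.3907; share = 0.9863.

share on q_2 = 0.9863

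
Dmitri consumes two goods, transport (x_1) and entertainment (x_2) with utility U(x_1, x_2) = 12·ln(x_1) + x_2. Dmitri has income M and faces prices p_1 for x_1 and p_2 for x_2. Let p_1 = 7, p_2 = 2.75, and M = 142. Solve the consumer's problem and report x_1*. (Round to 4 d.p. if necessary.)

MU_x_1 = 12/x_1, MU_x_2 = 1. Tangency: 12/x_1 = p_1/p_2.
So x_1*(p_1,p_2) = 12·p_2/p_1, independent of income; and x_2* = (M − 12·p_2)/p_2.
At the given prices: x_1* = 12·2.75/7 = 4.7143.

x_1* = 4.7143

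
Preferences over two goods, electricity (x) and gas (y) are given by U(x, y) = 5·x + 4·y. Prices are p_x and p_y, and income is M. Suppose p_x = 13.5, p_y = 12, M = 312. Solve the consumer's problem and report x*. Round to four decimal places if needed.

x* = 23.1111

Perfect substitutes: compare marginal utility per dollar. 5/p_x vs 4/p_y → 0.3704 vs 0.3333.
x gives more utility per dollar, so spend all income on x: x* = M/p_x, y* = 0.
Numerically: x* = 23.1111, y* = 0.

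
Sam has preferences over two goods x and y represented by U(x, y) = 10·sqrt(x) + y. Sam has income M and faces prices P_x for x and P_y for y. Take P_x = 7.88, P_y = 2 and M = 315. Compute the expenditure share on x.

Utility is quasi-linear in y; the FOC for x is 5/√x = P_x/P_y.
Solve: √x = 5·P_y/P_x, so x*(P_x,P_y) = (5·P_y/P_x)², and y* = (M − P_x·x*)/P_y.
Plugging in: x* = (5·2/7.88)² = 1.6105, y* = 151.1548.
Expenditure on x: 7.88·1.6105 = 12.6904; share = 0.0403.

share on x = 0.0403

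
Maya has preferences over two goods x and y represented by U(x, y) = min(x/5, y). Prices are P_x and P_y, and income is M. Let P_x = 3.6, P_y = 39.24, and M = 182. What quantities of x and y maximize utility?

x* = 15.898, y* = 3.1796

Leontief preferences: the optimum is at the kink where x/5 = y/1, i.e. y = (1/5)·x.
Budget: P_x·x + P_y·(1/5)·x = M, so (5·P_x + P_y)·x = 5·M.
Demand: x*(P_x,P_y,M) = 5·M/(5·P_x + P_y), y* = M/(5·P_x + P_y).
Here 5·3.6 + 39.24 = 57.24, giving x* = 15.898 and y* = 3.1796.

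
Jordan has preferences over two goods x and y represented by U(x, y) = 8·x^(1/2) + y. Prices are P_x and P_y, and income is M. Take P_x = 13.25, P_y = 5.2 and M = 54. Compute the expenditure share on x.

MU_x = 4/√x, MU_y = 1. Tangency: 4/√x = P_x/P_y.
Solve: √x = 4·P_y/P_x, so x*(P_x,P_y) = (4·P_y/P_x)², and y* = (M − P_x·x*)/P_y.
Plugging in: x* = (4·5.2/13.25)² = 2.4643, y* = 4.1054.
Expenditure on x: 13.25·2.4643 = 32.6521; share = 0.6047.

share on x = 0.6047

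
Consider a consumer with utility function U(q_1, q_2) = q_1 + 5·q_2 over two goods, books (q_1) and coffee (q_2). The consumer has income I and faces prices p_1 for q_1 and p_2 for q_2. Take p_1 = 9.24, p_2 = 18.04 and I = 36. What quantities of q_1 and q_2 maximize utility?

Perfect substitutes: compare marginal utility per dollar. 1/p_1 vs 5/p_2 → 0.1082 vs 0.2772.
q_2 gives more utility per dollar, so spend all income on q_2: q_2* = I/p_2, q_1* = 0.
Numerically: q_1* = 0, q_2* = 1.9956.

q_1* = 0, q_2* = 1.9956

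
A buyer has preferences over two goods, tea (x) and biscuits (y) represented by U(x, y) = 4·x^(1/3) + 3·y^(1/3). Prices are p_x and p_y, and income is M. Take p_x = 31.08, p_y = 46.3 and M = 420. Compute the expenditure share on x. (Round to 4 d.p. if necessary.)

share on x = 0.6527

MRS = MU_x/MU_y = (4/3)·(y/x)^(2/3). Set equal to p_x/p_y.
Hence y/x = ((3/4)·p_x/p_y)^(1/(2/3)), i.e. raised to the 1.5 power.
With the ratio pinned down, the budget gives x* = M/(p_x + p_y·(y/x)) and y* = (y/x)·x*.
Numerically y/x = 0.357225, so x* = 420/(31.08 + 46.3·0.357225) = 8.8199 and y* = 0.357225·8.8199 = 3.1507.
Expenditure on x: 31.08·8.8199 = 274.1229; share = 0.6527.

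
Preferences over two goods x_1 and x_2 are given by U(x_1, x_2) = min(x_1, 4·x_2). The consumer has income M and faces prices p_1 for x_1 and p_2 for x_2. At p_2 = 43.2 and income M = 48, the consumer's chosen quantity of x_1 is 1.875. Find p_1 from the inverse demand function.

p_1 = 14.8

With perfect complements, no substitution: consume in ratio x_1:x_2 = 4:1.
Budget: p_1·x_1 + p_2·(1/4)·x_1 = M, so (4·p_1 + p_2)·x_1 = 4·M.
Demand: x_1*(p_1,p_2,M) = 4·M/(4·p_1 + p_2), x_2* = M/(4·p_1 + p_2).
Set x_1* = 1.875 in the demand function and solve for p_1: p_1 = 14.8.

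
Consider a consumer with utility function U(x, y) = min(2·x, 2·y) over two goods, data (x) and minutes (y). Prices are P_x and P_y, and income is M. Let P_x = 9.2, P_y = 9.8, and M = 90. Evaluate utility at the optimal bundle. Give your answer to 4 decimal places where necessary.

V = 9.4737

With perfect complements, no substitution: consume in ratio x:y = 2:2.
Budget: P_x·x + P_y·x = M, so (2·P_x + 2·P_y)·x = 2·M.
Demand: x*(P_x,P_y,M) = 2·M/(2·P_x + 2·P_y), y* = 2·M/(2·P_x + 2·P_y).
Here 2·9.2 + 2·9.8 = 38, giving x* = 4.7368 and y* = 4.7368.
Utility at the optimum: U(4.7368, 4.7368) = 9.4737.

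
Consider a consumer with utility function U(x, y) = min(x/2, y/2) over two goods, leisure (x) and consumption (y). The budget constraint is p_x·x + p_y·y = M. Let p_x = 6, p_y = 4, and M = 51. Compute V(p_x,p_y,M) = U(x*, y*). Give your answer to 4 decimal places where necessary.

V = 2.55

Here 2·6 + 2·4 = 20, giving x* = 5.1 and y* = 5.1.
Utility at the optimum: U(5.1, 5.1) = 2.55.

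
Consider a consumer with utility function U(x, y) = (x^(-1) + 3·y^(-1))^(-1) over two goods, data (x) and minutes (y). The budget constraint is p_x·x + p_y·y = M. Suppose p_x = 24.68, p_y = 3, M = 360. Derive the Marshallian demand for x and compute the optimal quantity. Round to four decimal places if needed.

x* = 9.0947

Numerically y/x = 4.967897, so x* = 360/(24.68 + 3·4.967897) = 9.0947.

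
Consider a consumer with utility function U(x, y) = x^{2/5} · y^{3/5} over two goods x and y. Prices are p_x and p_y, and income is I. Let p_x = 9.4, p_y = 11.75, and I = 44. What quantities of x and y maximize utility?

x* = 1.8723, y* = 2.2468

Tangency: MRS = (2/3)·y/x = p_x/p_y.
Rearranging, p_y·y = (3/2)·p_x·x. Substituting into the budget gives p_x·x·(1 + (3/2)) = I.
Demand: x*(p_x,p_y,I) = 0.4·I/p_x and y* = 0.6·I/p_y.
At p_x=9.4, p_y=11.75, I=44: x* = 0.4·44/9.4 = 1.8723, y* = 2.2468.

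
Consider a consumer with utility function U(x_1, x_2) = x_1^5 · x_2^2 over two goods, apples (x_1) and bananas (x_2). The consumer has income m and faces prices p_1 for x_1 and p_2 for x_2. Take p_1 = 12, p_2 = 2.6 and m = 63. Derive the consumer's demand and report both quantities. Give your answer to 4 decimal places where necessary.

x_1* = 3.75, x_2* = 6.9231

Demand: x_1*(p_1,p_2,m) = 5/7·m/p_1 and x_2* = 2/7·m/p_2.
At p_1=12, p_2=2.6, m=63: x_1* = 5/7·63/12 = 3.75, x_2* = 6.9231.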